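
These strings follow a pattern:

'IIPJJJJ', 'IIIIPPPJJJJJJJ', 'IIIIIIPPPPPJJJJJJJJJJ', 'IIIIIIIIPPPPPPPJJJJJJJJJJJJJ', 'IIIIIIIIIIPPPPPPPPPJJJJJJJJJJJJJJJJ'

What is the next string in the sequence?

Each string has the form I^{2n} P^{2n-1} J^{3n+1} (n = 1, 2, …).
At n = 6 the blocks have lengths 12, 11, 19.

IIIIIIIIIIIIPPPPPPPPPPPJJJJJJJJJJJJJJJJJJJ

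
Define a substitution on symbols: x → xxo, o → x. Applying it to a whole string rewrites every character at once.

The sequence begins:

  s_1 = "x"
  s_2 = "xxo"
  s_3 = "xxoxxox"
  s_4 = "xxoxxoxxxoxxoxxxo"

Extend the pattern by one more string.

xxoxxoxxxoxxoxxxoxxoxxoxxxoxxoxxxoxxoxxox

Replace each of the 17 characters of xxoxxoxxxoxxoxxxo in place — xxo xxo x xxo xxo x xxo xxo xxo x xxo xxo x xxo xxo xxo x — and concatenate.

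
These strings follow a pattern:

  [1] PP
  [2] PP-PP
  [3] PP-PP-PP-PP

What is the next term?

PP-PP-PP-PP-PP-PP-PP-PP

Each string is two copies of the previous one joined by '-'.
So the next term is two copies of PP-PP-PP-PP with '-' between the halves.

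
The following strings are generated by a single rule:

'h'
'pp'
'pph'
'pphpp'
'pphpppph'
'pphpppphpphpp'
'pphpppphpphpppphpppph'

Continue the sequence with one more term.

From term 3 onward, concatenate the last term with the second-to-last: pp·h = pph, pph·pp = pphpp, …
Continuing: pphpppphpphpppphpppph · pphpppphpphpp gives term 8.

pphpppphpphpppphpppphpphpppphpphpp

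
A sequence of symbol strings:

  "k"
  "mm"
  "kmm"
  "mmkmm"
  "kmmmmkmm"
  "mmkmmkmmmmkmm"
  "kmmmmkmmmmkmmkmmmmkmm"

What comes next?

From term 3 onward, concatenate the second-to-last term with the last: k·mm = kmm, mm·kmm = mmkmm, …
Continuing: mmkmmkmmmmkmm · kmmmmkmmmmkmmkmmmmkmm gives term 8.

mmkmmkmmmmkmmkmmmmkmmmmkmmkmmmmkmm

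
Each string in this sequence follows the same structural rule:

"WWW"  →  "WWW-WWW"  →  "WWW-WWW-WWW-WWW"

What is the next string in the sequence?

s(k+1) = s(k)·-·s(k) — each term doubles the last with '-' between the halves.
Doubling WWW-WWW-WWW-WWW with '-' between the halves:

WWW-WWW-WWW-WWW-WWW-WWW-WWW-WWW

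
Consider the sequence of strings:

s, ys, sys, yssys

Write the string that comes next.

Each term (from the third on) is the two preceding terms concatenated in order: term 3 = s·ys = sys.
The next term joins sys and yssys.

sysyssys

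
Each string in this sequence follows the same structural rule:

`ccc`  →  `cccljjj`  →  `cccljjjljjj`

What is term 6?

cccljjjljjjljjjljjjljjj

Every step adds ljjj to the end: s(k+1) = s(k)·ljjj.
From cccljjjljjj, 3 further steps: cccljjjljjj → cccljjjljjjljjj → cccljjjljjjljjjljjj → (answer).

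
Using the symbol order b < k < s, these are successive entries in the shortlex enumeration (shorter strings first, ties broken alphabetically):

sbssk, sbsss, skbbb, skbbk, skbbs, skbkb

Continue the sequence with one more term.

skbkk

Find the rightmost character of skbkb below s, bump it to the next letter, and reset everything to its right to b.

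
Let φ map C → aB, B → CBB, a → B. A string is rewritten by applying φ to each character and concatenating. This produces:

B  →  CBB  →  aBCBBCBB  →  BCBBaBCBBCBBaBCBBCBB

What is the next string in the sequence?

Replace each of the 20 characters of BCBBaBCBBCBBaBCBBCBB in place — CBB aB CBB CBB B CBB aB CBB CBB aB CBB CBB B CBB aB CBB CBB aB CBB CBB — and concatenate.

CBBaBCBBCBBBCBBaBCBBCBBaBCBBCBBBCBBaBCBBCBBaBCBBCBB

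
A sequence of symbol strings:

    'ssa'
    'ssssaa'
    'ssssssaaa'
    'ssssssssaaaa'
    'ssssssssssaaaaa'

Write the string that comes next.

Each string has the form s^{2n} a^{n} (n = 1, 2, …).
For the next term, n = 6, so the run lengths are 12, 6.

ssssssssssssaaaaaa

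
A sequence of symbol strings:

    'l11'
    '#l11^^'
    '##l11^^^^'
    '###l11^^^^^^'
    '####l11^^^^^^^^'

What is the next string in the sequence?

Each term wraps the previous one in # on the left and ^^ on the right.
One more step from ####l11^^^^^^^^ gives the answer.

#####l11^^^^^^^^^^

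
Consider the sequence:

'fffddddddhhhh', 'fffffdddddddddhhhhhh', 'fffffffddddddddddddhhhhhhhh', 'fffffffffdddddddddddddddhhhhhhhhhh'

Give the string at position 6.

fffffffffffffdddddddddddddddddddddhhhhhhhhhhhhhh

The n-th term is 2n-1 f's then 3n d's then 2n h's, where the shown terms are n = 2, 3, 4, 5.
Setting n = 7 gives 13, 21, 14 characters in each block.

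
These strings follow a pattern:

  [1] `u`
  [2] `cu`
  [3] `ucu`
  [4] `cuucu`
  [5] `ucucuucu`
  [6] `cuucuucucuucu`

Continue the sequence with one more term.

From term 3 onward, concatenate the second-to-last term with the last: u·cu = ucu, cu·ucu = cuucu, …
So term 7 is ucucuucu·cuucuucucuucu.

ucucuucucuucuucucuucu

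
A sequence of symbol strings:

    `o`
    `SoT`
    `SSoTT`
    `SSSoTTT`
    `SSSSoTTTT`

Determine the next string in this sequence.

s(k+1) = S·s(k)·T, so each term gains S as a prefix and T as a suffix.
Applying this once more to SSSSoTTTT:

SSSSSoTTTTT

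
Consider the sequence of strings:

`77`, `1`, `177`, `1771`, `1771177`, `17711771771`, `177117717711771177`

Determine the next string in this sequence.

17711771771177117717711771771

Each term (from the third on) is the previous term followed by the one before it: term 3 = 1·77 = 177.
So term 8 is 177117717711771177·17711771771.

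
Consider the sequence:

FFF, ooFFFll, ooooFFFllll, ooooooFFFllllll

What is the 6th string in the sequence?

s(k+1) = oo·s(k)·ll, so each term gains oo as a prefix and ll as a suffix.
From ooooooFFFllllll, 2 further steps: ooooooFFFllllll → ooooooooFFFllllllll → (answer).

ooooooooooFFFllllllllll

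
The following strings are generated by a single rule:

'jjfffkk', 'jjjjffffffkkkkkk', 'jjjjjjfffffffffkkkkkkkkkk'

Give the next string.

jjjjjjjjffffffffffffkkkkkkkkkkkkkk

Reading off run lengths: j runs 2, 4, 6; f runs 3, 6, 9; k runs 2, 6, 10 — each is linear in n (n = 1, 2, …).
For the next term, n = 4, so the run lengths are 8, 12, 14.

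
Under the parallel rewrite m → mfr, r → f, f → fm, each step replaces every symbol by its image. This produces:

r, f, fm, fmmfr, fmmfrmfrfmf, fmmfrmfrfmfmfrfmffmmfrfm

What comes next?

φ(fmmfrmfrfmfmfrfmffmmfrfm) expands symbol-by-symbol to fm mfr mfr fm f mfr fm f fm mfr fm mfr fm f fm mfr fm fm mfr mfr fm f fm mfr; joining the 24 pieces gives the next term.

fmmfrmfrfmfmfrfmffmmfrfmmfrfmffmmfrfmfmmfrmfrfmffmmfr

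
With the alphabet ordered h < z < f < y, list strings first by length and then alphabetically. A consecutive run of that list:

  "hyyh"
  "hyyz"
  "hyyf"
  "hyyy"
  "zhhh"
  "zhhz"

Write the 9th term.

Continuing the enumeration 3 steps past zhhz: zhhz → zhhf → zhhy → (answer).

zhzh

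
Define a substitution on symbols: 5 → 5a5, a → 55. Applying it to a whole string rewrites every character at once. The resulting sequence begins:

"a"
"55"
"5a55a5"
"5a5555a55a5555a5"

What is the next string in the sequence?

5a5555a55a55a55a5555a55a5555a55a55a55a5555a5

φ(5a5555a55a5555a5) expands symbol-by-symbol to 5a5 55 5a5 5a5 5a5 5a5 55 5a5 5a5 55 5a5 5a5 5a5 5a5 55 5a5; joining the 16 pieces gives the next term.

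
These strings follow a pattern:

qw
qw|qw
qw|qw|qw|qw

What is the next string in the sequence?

Every step duplicates the string with '|' between the halves.
One more doubling of qw|qw|qw|qw gives the answer.

qw|qw|qw|qw|qw|qw|qw|qw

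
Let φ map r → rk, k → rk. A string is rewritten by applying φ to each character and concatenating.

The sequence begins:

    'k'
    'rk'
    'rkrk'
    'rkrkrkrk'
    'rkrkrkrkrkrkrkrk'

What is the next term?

Rewriting the 16 symbols of rkrkrkrkrkrkrkrk one by one yields rk rk rk rk rk rk rk rk rk rk rk rk rk rk rk rk; concatenated:

rkrkrkrkrkrkrkrkrkrkrkrkrkrkrkrk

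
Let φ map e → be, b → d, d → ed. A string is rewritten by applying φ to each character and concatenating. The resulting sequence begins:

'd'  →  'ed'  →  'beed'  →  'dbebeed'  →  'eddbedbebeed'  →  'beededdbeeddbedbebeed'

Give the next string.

dbebeedbeededdbebeededdbeeddbedbebeed

φ(beededdbeeddbedbebeed) expands symbol-by-symbol to d be be ed be ed ed d be be ed ed d be ed d be d be be ed; joining the 21 pieces gives the next term.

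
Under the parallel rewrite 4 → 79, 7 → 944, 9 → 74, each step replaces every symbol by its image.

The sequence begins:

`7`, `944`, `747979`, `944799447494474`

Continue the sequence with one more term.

φ(944799447494474) expands symbol-by-symbol to 74 79 79 944 74 74 79 79 944 79 74 79 79 944 79; joining the 15 pieces gives the next term.

747979944747479799447974797994479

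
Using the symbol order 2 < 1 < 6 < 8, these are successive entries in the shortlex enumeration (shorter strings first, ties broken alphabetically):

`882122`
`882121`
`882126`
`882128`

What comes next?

The successor of 882128 increments the rightmost position that isn't already 8 and resets every position after it to 2.

882112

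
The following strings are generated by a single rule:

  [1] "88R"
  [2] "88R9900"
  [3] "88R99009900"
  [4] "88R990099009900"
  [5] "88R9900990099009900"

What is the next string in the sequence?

Every step adds 9900 to the end: s(k+1) = s(k)·9900.
Applying this once more to 88R9900990099009900:

88R99009900990099009900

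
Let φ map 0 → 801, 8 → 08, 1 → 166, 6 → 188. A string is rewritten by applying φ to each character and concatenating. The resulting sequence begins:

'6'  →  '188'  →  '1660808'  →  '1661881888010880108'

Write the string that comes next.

Applying the rule to each of the 19 symbols of 1661881888010880108 gives the pieces 166 188 188 166 08 08 166 08 08 08 801 166 801 08 08 801 166 801 08, which concatenate to the answer.

1661881881660808166080808801166801080880116680108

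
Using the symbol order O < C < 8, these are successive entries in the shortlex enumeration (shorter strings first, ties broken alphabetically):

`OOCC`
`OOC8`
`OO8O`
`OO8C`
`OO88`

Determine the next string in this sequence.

Treat OO88 as a base-3 numeral over the given alphabet and add one, carrying through any trailing 8's.

OCOO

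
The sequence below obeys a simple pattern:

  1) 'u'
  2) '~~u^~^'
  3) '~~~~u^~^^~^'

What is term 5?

Each term wraps the previous one in ~~ on the left and ^~^ on the right.
From ~~~~u^~^^~^, 2 further steps: ~~~~u^~^^~^ → ~~~~~~u^~^^~^^~^ → (answer).

~~~~~~~~u^~^^~^^~^^~^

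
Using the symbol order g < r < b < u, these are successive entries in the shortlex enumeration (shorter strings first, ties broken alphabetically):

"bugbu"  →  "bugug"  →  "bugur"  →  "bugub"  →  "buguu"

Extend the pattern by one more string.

The successor of buguu increments the rightmost position that isn't already u and resets every position after it to g.

burgg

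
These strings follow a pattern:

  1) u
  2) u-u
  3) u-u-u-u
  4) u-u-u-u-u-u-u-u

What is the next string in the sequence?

u-u-u-u-u-u-u-u-u-u-u-u-u-u-u-u

s(k+1) = s(k)·-·s(k) — each term doubles the last with '-' between the halves.
So the next term is two copies of u-u-u-u-u-u-u-u with '-' between the halves.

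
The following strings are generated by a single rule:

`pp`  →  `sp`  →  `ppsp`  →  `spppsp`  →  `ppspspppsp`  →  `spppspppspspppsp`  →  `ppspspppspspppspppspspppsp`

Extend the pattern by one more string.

Each term (from the third on) is the two preceding terms concatenated in order: term 3 = pp·sp = ppsp.
Continuing: spppspppspspppsp · ppspspppspspppspppspspppsp gives term 8.

spppspppspspppspppspspppspspppspppspspppsp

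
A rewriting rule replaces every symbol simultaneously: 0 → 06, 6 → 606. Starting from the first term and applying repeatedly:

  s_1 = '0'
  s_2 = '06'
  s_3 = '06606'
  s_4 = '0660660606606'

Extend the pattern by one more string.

0660660606606606066060660660606606

Replace each of the 13 characters of 0660660606606 in place — 06 606 606 06 606 606 06 606 06 606 606 06 606 — and concatenate.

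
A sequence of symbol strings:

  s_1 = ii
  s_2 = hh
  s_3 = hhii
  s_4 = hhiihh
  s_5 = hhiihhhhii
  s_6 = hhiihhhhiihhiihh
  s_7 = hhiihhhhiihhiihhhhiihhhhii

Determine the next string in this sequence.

This is a Fibonacci-style word recurrence s(k) = s(k−1)·s(k−2): e.g. hh·ii = hhii.
The next term joins hhiihhhhiihhiihhhhiihhhhii and hhiihhhhiihhiihh.

hhiihhhhiihhiihhhhiihhhhiihhiihhhhiihhiihh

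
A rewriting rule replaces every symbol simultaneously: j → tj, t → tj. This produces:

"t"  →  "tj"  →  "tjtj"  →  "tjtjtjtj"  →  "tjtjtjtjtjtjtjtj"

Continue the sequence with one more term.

Applying the rule to each of the 16 symbols of tjtjtjtjtjtjtjtj gives the pieces tj tj tj tj tj tj tj tj tj tj tj tj tj tj tj tj, which concatenate to the answer.

tjtjtjtjtjtjtjtjtjtjtjtjtjtjtjtj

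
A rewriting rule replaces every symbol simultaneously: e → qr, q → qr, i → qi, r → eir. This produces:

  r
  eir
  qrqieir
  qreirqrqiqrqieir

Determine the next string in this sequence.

Rewriting the 16 symbols of qreirqrqiqrqieir one by one yields qr eir qr qi eir qr eir qr qi qr eir qr qi qr qi eir; concatenated:

qreirqrqieirqreirqrqiqreirqrqiqrqieir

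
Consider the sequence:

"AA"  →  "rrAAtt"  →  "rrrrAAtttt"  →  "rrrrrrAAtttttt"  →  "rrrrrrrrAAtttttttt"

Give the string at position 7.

s(k+1) = rr·s(k)·tt, so each term gains rr as a prefix and tt as a suffix.
From rrrrrrrrAAtttttttt, 2 further steps: rrrrrrrrAAtttttttt → rrrrrrrrrrAAtttttttttt → (answer).

rrrrrrrrrrrrAAtttttttttttt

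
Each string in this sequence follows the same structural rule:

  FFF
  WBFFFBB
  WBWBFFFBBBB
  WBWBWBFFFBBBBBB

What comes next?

WBWBWBWBFFFBBBBBBBB

s(k+1) = WB·s(k)·BB, so each term gains WB as a prefix and BB as a suffix.
So the next term is WB·WBWBWBFFFBBBBBB·BB.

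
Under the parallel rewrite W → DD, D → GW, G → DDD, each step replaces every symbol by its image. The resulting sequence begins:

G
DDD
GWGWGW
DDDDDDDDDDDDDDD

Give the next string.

GWGWGWGWGWGWGWGWGWGWGWGWGWGWGW

Applying the rule to each of the 15 symbols of DDDDDDDDDDDDDDD gives the pieces GW GW GW GW GW GW GW GW GW GW GW GW GW GW GW, which concatenate to the answer.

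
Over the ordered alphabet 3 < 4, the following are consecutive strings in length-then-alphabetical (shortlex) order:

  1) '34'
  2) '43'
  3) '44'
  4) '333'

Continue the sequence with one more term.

334

The successor of 333 increments the rightmost position that isn't already 4 and resets every position after it to 3.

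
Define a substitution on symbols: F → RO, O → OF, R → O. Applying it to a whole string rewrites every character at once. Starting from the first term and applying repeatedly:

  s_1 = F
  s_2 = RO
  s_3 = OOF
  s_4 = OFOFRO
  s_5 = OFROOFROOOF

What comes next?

Rewriting each symbol of OFROOFROOOF: O→OF, F→RO, R→O, O→OF, O→OF, F→RO, R→O, O→OF, O→OF, O→OF, F→RO, which concatenates to OF RO O OF OF RO O OF OF OF RO.

OFROOOFOFROOOFOFOFRO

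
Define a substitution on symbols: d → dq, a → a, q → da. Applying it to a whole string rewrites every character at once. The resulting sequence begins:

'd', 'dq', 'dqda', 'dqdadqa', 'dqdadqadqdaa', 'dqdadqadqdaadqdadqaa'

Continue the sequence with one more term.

dqdadqadqdaadqdadqaadqdadqadqdaaa

φ(dqdadqadqdaadqdadqaa) expands symbol-by-symbol to dq da dq a dq da a dq da dq a a dq da dq a dq da a a; joining the 20 pieces gives the next term.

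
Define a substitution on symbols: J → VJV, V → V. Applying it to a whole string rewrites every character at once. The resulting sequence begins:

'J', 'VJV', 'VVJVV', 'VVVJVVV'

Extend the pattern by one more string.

Rewriting each symbol of VVVJVVV: V→V, V→V, V→V, J→VJV, V→V, V→V, V→V, which concatenates to V V V VJV V V V.

VVVVJVVVV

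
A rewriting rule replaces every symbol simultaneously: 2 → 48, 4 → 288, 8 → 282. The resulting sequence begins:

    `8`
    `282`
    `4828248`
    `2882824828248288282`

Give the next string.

4828228248282482882824828248288282482822824828248

φ(2882824828248288282) expands symbol-by-symbol to 48 282 282 48 282 48 288 282 48 282 48 288 282 48 282 282 48 282 48; joining the 19 pieces gives the next term.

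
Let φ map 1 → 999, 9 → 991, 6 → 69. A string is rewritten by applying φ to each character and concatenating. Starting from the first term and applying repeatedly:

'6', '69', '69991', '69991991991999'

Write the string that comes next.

Rewriting the 14 symbols of 69991991991999 one by one yields 69 991 991 991 999 991 991 999 991 991 999 991 991 991; concatenated:

69991991991999991991999991991999991991991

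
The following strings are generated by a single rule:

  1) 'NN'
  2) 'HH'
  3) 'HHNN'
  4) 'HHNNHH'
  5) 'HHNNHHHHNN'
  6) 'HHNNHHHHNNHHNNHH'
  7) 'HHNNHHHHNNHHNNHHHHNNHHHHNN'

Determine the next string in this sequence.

Each term (from the third on) is the previous term followed by the one before it: term 3 = HH·NN = HHNN.
Continuing: HHNNHHHHNNHHNNHHHHNNHHHHNN · HHNNHHHHNNHHNNHH gives term 8.

HHNNHHHHNNHHNNHHHHNNHHHHNNHHNNHHHHNNHHNNHH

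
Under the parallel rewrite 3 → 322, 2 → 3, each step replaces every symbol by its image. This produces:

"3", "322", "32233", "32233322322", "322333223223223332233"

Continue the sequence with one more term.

φ(322333223223223332233) expands symbol-by-symbol to 322 3 3 322 322 322 3 3 322 3 3 322 3 3 322 322 322 3 3 322 322; joining the 21 pieces gives the next term.

3223332232232233322333223332232232233322322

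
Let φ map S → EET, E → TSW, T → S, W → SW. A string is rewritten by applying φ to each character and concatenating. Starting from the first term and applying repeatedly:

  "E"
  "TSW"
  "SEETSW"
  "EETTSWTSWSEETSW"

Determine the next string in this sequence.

Applying the rule to each of the 15 symbols of EETTSWTSWSEETSW gives the pieces TSW TSW S S EET SW S EET SW EET TSW TSW S EET SW, which concatenate to the answer.

TSWTSWSSEETSWSEETSWEETTSWTSWSEETSW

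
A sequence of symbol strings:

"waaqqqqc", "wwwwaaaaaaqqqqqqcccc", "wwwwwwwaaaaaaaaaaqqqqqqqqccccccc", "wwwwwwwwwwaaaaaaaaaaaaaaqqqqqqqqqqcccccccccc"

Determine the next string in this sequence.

Term n consists of 3n-2 w's, followed by 4n-2 a's, followed by 2n+2 q's, followed by 3n-2 c's (n = 1, 2, …).
For the next term, n = 5, so the run lengths are 13, 18, 12, 13.

wwwwwwwwwwwwwaaaaaaaaaaaaaaaaaaqqqqqqqqqqqqccccccccccccc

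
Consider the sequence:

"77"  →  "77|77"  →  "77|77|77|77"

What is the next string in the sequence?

Every step duplicates the string with '|' between the halves.
Doubling 77|77|77|77 with '|' between the halves:

77|77|77|77|77|77|77|77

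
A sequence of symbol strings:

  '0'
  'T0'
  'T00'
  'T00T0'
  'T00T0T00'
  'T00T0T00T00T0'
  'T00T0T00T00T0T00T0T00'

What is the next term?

From term 3 onward, concatenate the last term with the second-to-last: T0·0 = T00, T00·T0 = T00T0, …
Continuing: T00T0T00T00T0T00T0T00 · T00T0T00T00T0 gives term 8.

T00T0T00T00T0T00T0T00T00T0T00T00T0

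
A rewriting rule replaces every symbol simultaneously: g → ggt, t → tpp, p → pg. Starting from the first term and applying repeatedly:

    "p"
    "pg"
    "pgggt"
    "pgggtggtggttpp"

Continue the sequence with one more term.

pgggtggtggttppggtggttppggtggttpptpppgpg

φ(pgggtggtggttpp) expands symbol-by-symbol to pg ggt ggt ggt tpp ggt ggt tpp ggt ggt tpp tpp pg pg; joining the 14 pieces gives the next term.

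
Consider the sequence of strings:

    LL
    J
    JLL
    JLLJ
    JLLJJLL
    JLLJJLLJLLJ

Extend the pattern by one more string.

Each term (from the third on) is the previous term followed by the one before it: term 3 = J·LL = JLL.
Continuing: JLLJJLLJLLJ · JLLJJLL gives term 7.

JLLJJLLJLLJJLLJJLL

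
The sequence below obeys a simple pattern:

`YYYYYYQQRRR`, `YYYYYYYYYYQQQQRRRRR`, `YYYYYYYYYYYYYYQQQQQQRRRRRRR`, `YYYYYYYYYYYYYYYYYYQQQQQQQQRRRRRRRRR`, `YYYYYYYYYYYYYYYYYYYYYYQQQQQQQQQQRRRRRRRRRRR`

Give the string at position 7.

Each string has the form Y^{4n+2} Q^{2n} R^{2n+1} (n = 1, 2, …).
At n = 7 the blocks have lengths 30, 14, 15.

YYYYYYYYYYYYYYYYYYYYYYYYYYYYYYQQQQQQQQQQQQQQRRRRRRRRRRRRRRR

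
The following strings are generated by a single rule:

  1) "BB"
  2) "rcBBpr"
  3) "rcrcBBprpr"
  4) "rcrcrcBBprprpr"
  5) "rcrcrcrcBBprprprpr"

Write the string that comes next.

rcrcrcrcrcBBprprprprpr

s(k+1) = rc·s(k)·pr, so each term gains rc as a prefix and pr as a suffix.
So the next term is rc·rcrcrcrcBBprprprpr·pr.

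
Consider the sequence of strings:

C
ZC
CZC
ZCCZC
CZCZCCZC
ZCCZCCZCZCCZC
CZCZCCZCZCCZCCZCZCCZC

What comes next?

From term 3 onward, concatenate the second-to-last term with the last: C·ZC = CZC, ZC·CZC = ZCCZC, …
So term 8 is ZCCZCCZCZCCZC·CZCZCCZCZCCZCCZCZCCZC.

ZCCZCCZCZCCZCCZCZCCZCZCCZCCZCZCCZC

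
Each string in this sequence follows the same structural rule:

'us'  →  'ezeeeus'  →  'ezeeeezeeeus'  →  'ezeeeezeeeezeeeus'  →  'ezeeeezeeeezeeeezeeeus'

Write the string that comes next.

Every step adds ezeee at the front: s(k+1) = ezeee·s(k).
One more step from ezeeeezeeeezeeeezeeeus gives the answer.

ezeeeezeeeezeeeezeeeezeeeus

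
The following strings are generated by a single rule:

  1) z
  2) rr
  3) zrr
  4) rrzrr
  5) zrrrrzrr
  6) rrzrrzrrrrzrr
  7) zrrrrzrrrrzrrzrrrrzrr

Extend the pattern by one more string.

This is a Fibonacci-style word recurrence s(k) = s(k−2)·s(k−1): e.g. z·rr = zrr.
Continuing: rrzrrzrrrrzrr · zrrrrzrrrrzrrzrrrrzrr gives term 8.

rrzrrzrrrrzrrzrrrrzrrrrzrrzrrrrzrr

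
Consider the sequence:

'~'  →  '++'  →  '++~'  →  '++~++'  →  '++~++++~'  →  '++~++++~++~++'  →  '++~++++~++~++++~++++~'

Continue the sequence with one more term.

This is a Fibonacci-style word recurrence s(k) = s(k−1)·s(k−2): e.g. ++·~ = ++~.
The next term joins ++~++++~++~++++~++++~ and ++~++++~++~++.

++~++++~++~++++~++++~++~++++~++~++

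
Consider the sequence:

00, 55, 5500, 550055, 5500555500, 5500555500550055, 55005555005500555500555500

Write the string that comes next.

550055550055005555005555005500555500550055

This is a Fibonacci-style word recurrence s(k) = s(k−1)·s(k−2): e.g. 55·00 = 5500.
The next term joins 55005555005500555500555500 and 5500555500550055.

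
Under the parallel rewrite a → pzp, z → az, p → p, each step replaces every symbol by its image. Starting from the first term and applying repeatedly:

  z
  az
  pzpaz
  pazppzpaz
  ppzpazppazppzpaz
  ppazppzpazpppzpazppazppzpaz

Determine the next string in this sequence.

Applying the rule to each of the 27 symbols of ppazppzpazpppzpazppazppzpaz gives the pieces p p pzp az p p az p pzp az p p p az p pzp az p p pzp az p p az p pzp az, which concatenate to the answer.

pppzpazppazppzpazpppazppzpazpppzpazppazppzpaz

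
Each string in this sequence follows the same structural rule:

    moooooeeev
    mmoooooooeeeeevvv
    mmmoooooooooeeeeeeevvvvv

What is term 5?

mmmmmoooooooooooooeeeeeeeeeeevvvvvvvvv

Reading off run lengths: m runs 1, 2, 3; o runs 5, 7, 9; e runs 3, 5, 7; v runs 1, 3, 5 — each is linear in n (n = 1, 2, …).
At n = 5 the blocks have lengths 5, 13, 11, 9.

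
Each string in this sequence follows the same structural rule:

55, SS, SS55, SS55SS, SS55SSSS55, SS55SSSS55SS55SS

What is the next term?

From term 3 onward, concatenate the last term with the second-to-last: SS·55 = SS55, SS55·SS = SS55SS, …
Continuing: SS55SSSS55SS55SS · SS55SSSS55 gives term 7.

SS55SSSS55SS55SSSS55SSSS55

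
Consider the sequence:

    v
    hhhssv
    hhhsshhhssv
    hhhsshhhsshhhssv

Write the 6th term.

Every step adds hhhss at the front: s(k+1) = hhhss·s(k).
From hhhsshhhsshhhssv, 2 further steps: hhhsshhhsshhhssv → hhhsshhhsshhhsshhhssv → (answer).

hhhsshhhsshhhsshhhsshhhssv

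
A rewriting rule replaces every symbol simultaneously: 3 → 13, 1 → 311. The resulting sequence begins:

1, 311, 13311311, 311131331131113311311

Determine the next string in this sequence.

Rewriting the 21 symbols of 311131331131113311311 one by one yields 13 311 311 311 13 311 13 13 311 311 13 311 311 311 13 13 311 311 13 311 311; concatenated:

1331131131113311131331131113311311311131331131113311311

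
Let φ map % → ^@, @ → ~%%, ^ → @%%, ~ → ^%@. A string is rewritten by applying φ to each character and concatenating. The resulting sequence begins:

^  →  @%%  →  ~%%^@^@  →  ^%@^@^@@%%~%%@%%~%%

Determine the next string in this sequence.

@%%^@~%%@%%~%%@%%~%%~%%^@^@^%@^@^@~%%^@^@^%@^@^@

Applying the rule to each of the 19 symbols of ^%@^@^@@%%~%%@%%~%% gives the pieces @%% ^@ ~%% @%% ~%% @%% ~%% ~%% ^@ ^@ ^%@ ^@ ^@ ~%% ^@ ^@ ^%@ ^@ ^@, which concatenate to the answer.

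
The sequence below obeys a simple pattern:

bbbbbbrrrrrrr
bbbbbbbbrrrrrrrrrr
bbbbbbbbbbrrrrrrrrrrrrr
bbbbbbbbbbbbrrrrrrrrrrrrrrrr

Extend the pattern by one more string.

bbbbbbbbbbbbbbrrrrrrrrrrrrrrrrrrr

Each string has the form b^{2n+2} r^{3n+1}, where the shown terms are n = 2, 3, 4, 5.
At n = 6 the blocks have lengths 14, 19.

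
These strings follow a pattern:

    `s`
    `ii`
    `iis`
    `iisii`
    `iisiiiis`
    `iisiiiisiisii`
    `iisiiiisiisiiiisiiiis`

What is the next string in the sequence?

iisiiiisiisiiiisiiiisiisiiiisiisii

This is a Fibonacci-style word recurrence s(k) = s(k−1)·s(k−2): e.g. ii·s = iis.
Continuing: iisiiiisiisiiiisiiiis · iisiiiisiisii gives term 8.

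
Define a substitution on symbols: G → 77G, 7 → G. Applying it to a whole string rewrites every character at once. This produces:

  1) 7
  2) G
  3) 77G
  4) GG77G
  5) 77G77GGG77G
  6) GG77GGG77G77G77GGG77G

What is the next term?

77G77GGG77G77G77GGG77GGG77GGG77G77G77GGG77G

φ(GG77GGG77G77G77GGG77G) expands symbol-by-symbol to 77G 77G G G 77G 77G 77G G G 77G G G 77G G G 77G 77G 77G G G 77G; joining the 21 pieces gives the next term.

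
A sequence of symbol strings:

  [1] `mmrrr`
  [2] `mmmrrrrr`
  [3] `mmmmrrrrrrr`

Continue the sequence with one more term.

mmmmmrrrrrrrrr

Reading off run lengths: m runs 2, 3, 4; r runs 3, 5, 7 — each is linear in n, where the shown terms are n = 2, 3, 4.
Setting n = 5 gives 5, 9 characters in each block.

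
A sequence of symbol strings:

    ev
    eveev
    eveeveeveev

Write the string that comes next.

s(k+1) = s(k)·e·s(k) — each term doubles the last with 'e' between the halves.
Doubling eveeveeveev with 'e' between the halves:

eveeveeveeveeveeveeveev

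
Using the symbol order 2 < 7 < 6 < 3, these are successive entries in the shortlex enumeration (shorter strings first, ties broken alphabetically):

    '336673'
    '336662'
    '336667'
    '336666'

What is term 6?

Continuing the enumeration 2 steps past 336666: 336666 → 336663 → (answer).

336632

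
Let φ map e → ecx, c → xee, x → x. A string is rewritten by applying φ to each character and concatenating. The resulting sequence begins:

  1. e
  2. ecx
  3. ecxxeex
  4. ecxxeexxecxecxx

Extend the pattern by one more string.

Rewriting the 15 symbols of ecxxeexxecxecxx one by one yields ecx xee x x ecx ecx x x ecx xee x ecx xee x x; concatenated:

ecxxeexxecxecxxxecxxeexecxxeexx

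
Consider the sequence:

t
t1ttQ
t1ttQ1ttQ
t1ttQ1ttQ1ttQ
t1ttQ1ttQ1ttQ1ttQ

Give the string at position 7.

The strings grow by a fixed suffix 1ttQ each time.
From t1ttQ1ttQ1ttQ1ttQ, 2 further steps: t1ttQ1ttQ1ttQ1ttQ → t1ttQ1ttQ1ttQ1ttQ1ttQ → (answer).

t1ttQ1ttQ1ttQ1ttQ1ttQ1ttQ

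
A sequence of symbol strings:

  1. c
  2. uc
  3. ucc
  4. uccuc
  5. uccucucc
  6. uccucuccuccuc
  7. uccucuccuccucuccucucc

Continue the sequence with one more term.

From term 3 onward, concatenate the last term with the second-to-last: uc·c = ucc, ucc·uc = uccuc, …
So term 8 is uccucuccuccucuccucucc·uccucuccuccuc.

uccucuccuccucuccucuccuccucuccuccuc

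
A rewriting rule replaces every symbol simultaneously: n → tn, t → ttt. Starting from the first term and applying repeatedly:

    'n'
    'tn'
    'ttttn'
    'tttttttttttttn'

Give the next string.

ttttttttttttttttttttttttttttttttttttttttn

Replace each of the 14 characters of tttttttttttttn in place — ttt ttt ttt ttt ttt ttt ttt ttt ttt ttt ttt ttt ttt tn — and concatenate.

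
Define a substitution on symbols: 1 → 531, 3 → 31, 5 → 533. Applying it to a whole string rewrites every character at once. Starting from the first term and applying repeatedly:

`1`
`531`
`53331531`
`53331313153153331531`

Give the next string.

Rewriting the 20 symbols of 53331313153153331531 one by one yields 533 31 31 31 531 31 531 31 531 533 31 531 533 31 31 31 531 533 31 531; concatenated:

53331313153131531315315333153153331313153153331531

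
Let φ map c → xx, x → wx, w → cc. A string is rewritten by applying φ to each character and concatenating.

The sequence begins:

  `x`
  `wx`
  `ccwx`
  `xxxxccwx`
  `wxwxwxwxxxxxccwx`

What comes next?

Rewriting the 16 symbols of wxwxwxwxxxxxccwx one by one yields cc wx cc wx cc wx cc wx wx wx wx wx xx xx cc wx; concatenated:

ccwxccwxccwxccwxwxwxwxwxxxxxccwx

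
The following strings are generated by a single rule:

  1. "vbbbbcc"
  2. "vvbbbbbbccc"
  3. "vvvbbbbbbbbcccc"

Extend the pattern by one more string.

vvvvbbbbbbbbbbccccc

Each string has the form v^{n-1} b^{2n} c^{n}, where the shown terms are n = 2, 3, 4.
For the next term, n = 5, so the run lengths are 4, 10, 5.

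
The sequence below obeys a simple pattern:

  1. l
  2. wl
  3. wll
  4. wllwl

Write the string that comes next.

From term 3 onward, concatenate the last term with the second-to-last: wl·l = wll, wll·wl = wllwl, …
Continuing: wllwl · wll gives term 5.

wllwlwll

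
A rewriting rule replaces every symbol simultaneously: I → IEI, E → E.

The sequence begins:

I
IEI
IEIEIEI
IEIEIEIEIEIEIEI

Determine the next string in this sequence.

φ(IEIEIEIEIEIEIEI) expands symbol-by-symbol to IEI E IEI E IEI E IEI E IEI E IEI E IEI E IEI; joining the 15 pieces gives the next term.

IEIEIEIEIEIEIEIEIEIEIEIEIEIEIEI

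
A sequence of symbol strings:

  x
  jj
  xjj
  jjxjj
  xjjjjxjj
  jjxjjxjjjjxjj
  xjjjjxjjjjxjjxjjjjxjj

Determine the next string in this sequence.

jjxjjxjjjjxjjxjjjjxjjjjxjjxjjjjxjj

This is a Fibonacci-style word recurrence s(k) = s(k−2)·s(k−1): e.g. x·jj = xjj.
Continuing: jjxjjxjjjjxjj · xjjjjxjjjjxjjxjjjjxjj gives term 8.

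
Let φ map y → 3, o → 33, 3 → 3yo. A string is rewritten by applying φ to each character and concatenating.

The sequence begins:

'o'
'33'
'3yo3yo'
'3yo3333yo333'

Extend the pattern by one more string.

Apply φ to 3yo3333yo333 symbol by symbol: 3→3yo, y→3, o→33, 3→3yo, 3→3yo, 3→3yo, 3→3yo, y→3, o→33, 3→3yo, 3→3yo, 3→3yo; joined: 3yo 3 33 3yo 3yo 3yo 3yo 3 33 3yo 3yo 3yo.

3yo3333yo3yo3yo3yo3333yo3yo3yo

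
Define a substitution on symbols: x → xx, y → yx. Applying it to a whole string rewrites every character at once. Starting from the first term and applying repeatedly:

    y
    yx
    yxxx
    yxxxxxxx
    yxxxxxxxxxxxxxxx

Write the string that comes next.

yxxxxxxxxxxxxxxxxxxxxxxxxxxxxxxx

φ(yxxxxxxxxxxxxxxx) expands symbol-by-symbol to yx xx xx xx xx xx xx xx xx xx xx xx xx xx xx xx; joining the 16 pieces gives the next term.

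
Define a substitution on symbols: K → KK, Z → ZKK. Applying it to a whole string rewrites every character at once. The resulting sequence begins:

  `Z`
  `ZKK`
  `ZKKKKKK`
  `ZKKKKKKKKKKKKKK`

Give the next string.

Rewriting the 15 symbols of ZKKKKKKKKKKKKKK one by one yields ZKK KK KK KK KK KK KK KK KK KK KK KK KK KK KK; concatenated:

ZKKKKKKKKKKKKKKKKKKKKKKKKKKKKKK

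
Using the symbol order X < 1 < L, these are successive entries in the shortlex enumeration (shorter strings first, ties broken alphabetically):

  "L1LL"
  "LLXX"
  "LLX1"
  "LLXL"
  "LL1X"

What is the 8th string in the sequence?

Continuing the enumeration 3 steps past LL1X: LL1X → LL11 → LL1L → (answer).

LLLX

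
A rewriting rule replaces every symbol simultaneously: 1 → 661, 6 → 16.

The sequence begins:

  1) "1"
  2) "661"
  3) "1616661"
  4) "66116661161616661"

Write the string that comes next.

Rewriting the 17 symbols of 66116661161616661 one by one yields 16 16 661 661 16 16 16 661 661 16 661 16 661 16 16 16 661; concatenated:

16166616611616166616611666116661161616661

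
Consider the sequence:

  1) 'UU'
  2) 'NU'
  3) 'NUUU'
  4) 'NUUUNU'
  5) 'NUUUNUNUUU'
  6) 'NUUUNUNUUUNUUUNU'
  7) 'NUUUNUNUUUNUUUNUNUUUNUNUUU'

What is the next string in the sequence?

From term 3 onward, concatenate the last term with the second-to-last: NU·UU = NUUU, NUUU·NU = NUUUNU, …
The next term joins NUUUNUNUUUNUUUNUNUUUNUNUUU and NUUUNUNUUUNUUUNU.

NUUUNUNUUUNUUUNUNUUUNUNUUUNUUUNUNUUUNUUUNU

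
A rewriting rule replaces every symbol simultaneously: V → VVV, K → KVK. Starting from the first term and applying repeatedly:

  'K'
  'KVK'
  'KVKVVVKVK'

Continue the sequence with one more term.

Rewriting each symbol of KVKVVVKVK: K→KVK, V→VVV, K→KVK, V→VVV, V→VVV, V→VVV, K→KVK, V→VVV, K→KVK, which concatenates to KVK VVV KVK VVV VVV VVV KVK VVV KVK.

KVKVVVKVKVVVVVVVVVKVKVVVKVK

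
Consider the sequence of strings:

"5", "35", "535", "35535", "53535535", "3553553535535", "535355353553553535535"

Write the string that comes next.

This is a Fibonacci-style word recurrence s(k) = s(k−2)·s(k−1): e.g. 5·35 = 535.
So term 8 is 3553553535535·535355353553553535535.

3553553535535535355353553553535535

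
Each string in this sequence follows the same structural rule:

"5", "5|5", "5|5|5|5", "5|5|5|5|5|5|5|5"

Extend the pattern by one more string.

Each string is two copies of the previous one joined by '|'.
One more doubling of 5|5|5|5|5|5|5|5 gives the answer.

5|5|5|5|5|5|5|5|5|5|5|5|5|5|5|5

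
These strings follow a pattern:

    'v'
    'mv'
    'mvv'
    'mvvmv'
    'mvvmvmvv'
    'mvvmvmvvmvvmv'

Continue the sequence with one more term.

Each term (from the third on) is the previous term followed by the one before it: term 3 = mv·v = mvv.
The next term joins mvvmvmvvmvvmv and mvvmvmvv.

mvvmvmvvmvvmvmvvmvmvv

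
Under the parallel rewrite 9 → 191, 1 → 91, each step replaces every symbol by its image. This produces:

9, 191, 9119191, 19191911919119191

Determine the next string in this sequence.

91191911919119191911919119191911919119191

φ(19191911919119191) expands symbol-by-symbol to 91 191 91 191 91 191 91 91 191 91 191 91 91 191 91 191 91; joining the 17 pieces gives the next term.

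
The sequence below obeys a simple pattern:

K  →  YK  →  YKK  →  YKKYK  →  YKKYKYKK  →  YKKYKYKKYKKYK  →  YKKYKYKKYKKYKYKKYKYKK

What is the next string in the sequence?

From term 3 onward, concatenate the last term with the second-to-last: YK·K = YKK, YKK·YK = YKKYK, …
So term 8 is YKKYKYKKYKKYKYKKYKYKK·YKKYKYKKYKKYK.

YKKYKYKKYKKYKYKKYKYKKYKKYKYKKYKKYK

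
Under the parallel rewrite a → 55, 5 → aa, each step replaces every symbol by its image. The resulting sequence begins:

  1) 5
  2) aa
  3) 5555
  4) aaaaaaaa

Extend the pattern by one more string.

5555555555555555

Expanding aaaaaaaa: a→55, a→55, a→55, a→55, a→55, a→55, a→55, a→55. Concatenated: 55 55 55 55 55 55 55 55.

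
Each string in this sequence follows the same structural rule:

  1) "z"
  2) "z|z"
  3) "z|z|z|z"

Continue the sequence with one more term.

Every step duplicates the string with '|' between the halves.
Doubling z|z|z|z with '|' between the halves:

z|z|z|z|z|z|z|z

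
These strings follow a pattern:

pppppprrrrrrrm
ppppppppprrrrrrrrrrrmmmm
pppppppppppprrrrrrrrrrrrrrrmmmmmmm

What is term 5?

pppppppppppppppppprrrrrrrrrrrrrrrrrrrrrrrmmmmmmmmmmmmm

Each string has the form p^{3n+3} r^{4n+3} m^{3n-2} (n = 1, 2, …).
Setting n = 5 gives 18, 23, 13 characters in each block.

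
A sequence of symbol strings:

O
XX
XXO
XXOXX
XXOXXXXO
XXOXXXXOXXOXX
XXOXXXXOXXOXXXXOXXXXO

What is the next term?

This is a Fibonacci-style word recurrence s(k) = s(k−1)·s(k−2): e.g. XX·O = XXO.
The next term joins XXOXXXXOXXOXXXXOXXXXO and XXOXXXXOXXOXX.

XXOXXXXOXXOXXXXOXXXXOXXOXXXXOXXOXX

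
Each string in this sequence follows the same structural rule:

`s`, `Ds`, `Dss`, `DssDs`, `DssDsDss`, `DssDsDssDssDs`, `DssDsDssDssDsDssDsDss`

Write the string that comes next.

This is a Fibonacci-style word recurrence s(k) = s(k−1)·s(k−2): e.g. Ds·s = Dss.
So term 8 is DssDsDssDssDsDssDsDss·DssDsDssDssDs.

DssDsDssDssDsDssDsDssDssDsDssDssDs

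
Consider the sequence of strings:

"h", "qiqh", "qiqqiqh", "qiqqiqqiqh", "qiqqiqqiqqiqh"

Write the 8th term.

qiqqiqqiqqiqqiqqiqqiqh

The strings grow by a fixed prefix qiq each time.
From qiqqiqqiqqiqh, 3 further steps: qiqqiqqiqqiqh → qiqqiqqiqqiqqiqh → qiqqiqqiqqiqqiqqiqh → (answer).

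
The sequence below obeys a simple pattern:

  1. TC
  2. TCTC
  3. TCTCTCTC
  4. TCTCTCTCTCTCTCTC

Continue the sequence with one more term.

Every step duplicates the string.
One more doubling of TCTCTCTCTCTCTCTC gives the answer.

TCTCTCTCTCTCTCTCTCTCTCTCTCTCTCTC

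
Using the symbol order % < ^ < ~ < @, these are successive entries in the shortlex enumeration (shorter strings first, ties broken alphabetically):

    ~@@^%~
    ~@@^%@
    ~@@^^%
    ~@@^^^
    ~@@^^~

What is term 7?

Continuing the enumeration 2 steps past ~@@^^~: ~@@^^~ → ~@@^^@ → (answer).

~@@^~%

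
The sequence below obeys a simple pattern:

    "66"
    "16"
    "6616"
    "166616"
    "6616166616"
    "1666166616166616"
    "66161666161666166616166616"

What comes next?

Each term (from the third on) is the two preceding terms concatenated in order: term 3 = 66·16 = 6616.
Continuing: 1666166616166616 · 66161666161666166616166616 gives term 8.

166616661616661666161666161666166616166616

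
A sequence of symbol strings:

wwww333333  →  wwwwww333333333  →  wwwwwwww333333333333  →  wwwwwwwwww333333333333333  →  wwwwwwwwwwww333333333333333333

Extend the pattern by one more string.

The n-th term is 2n w's then 3n 3's, where the shown terms are n = 2, 3, 4, 5, 6.
For the next term, n = 7, so the run lengths are 14, 21.

wwwwwwwwwwwwww333333333333333333333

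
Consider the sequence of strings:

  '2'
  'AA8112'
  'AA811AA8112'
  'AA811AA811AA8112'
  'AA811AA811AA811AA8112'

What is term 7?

AA811AA811AA811AA811AA811AA8112

Each term is the previous one with AA811 prepended.
From AA811AA811AA811AA8112, 2 further steps: AA811AA811AA811AA8112 → AA811AA811AA811AA811AA8112 → (answer).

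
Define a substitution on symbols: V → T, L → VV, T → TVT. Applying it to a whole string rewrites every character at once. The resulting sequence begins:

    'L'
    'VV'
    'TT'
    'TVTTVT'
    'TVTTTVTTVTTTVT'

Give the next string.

φ(TVTTTVTTVTTTVT) expands symbol-by-symbol to TVT T TVT TVT TVT T TVT TVT T TVT TVT TVT T TVT; joining the 14 pieces gives the next term.

TVTTTVTTVTTVTTTVTTVTTTVTTVTTVTTTVT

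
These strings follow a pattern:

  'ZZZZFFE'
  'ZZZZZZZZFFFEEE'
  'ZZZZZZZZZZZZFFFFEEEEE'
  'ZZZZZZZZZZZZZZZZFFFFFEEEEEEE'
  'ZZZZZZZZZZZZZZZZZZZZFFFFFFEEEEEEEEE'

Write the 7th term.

Term n consists of 4n Z's, followed by n+1 F's, followed by 2n-1 E's (n = 1, 2, …).
At n = 7 the blocks have lengths 28, 8, 13.

ZZZZZZZZZZZZZZZZZZZZZZZZZZZZFFFFFFFFEEEEEEEEEEEEE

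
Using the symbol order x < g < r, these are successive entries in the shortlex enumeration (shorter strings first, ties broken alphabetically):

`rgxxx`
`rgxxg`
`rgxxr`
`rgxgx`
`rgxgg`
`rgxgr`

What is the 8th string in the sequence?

Advancing 2 positions from rgxgr through rgxgr → rgxrx reaches term 8.

rgxrg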